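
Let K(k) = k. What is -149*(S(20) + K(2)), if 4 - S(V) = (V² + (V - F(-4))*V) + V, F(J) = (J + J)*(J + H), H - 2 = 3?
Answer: 145126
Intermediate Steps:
H = 5 (H = 2 + 3 = 5)
F(J) = 2*J*(5 + J) (F(J) = (J + J)*(J + 5) = (2*J)*(5 + J) = 2*J*(5 + J))
S(V) = 4 - V - V² - V*(8 + V) (S(V) = 4 - ((V² + (V - 2*(-4)*(5 - 4))*V) + V) = 4 - ((V² + (V - 2*(-4))*V) + V) = 4 - ((V² + (V - 1*(-8))*V) + V) = 4 - ((V² + (V + 8)*V) + V) = 4 - ((V² + (8 + V)*V) + V) = 4 - ((V² + V*(8 + V)) + V) = 4 - (V + V² + V*(8 + V)) = 4 + (-V - V² - V*(8 + V)) = 4 - V - V² - V*(8 + V))
-149*(S(20) + K(2)) = -149*((4 - 9*20 - 2*20²) + 2) = -149*((4 - 180 - 2*400) + 2) = -149*((4 - 180 - 800) + 2) = -149*(-976 + 2) = -149*(-974) = 145126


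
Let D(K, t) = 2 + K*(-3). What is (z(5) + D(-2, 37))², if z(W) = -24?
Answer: 256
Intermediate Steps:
D(K, t) = 2 - 3*K
(z(5) + D(-2, 37))² = (-24 + (2 - 3*(-2)))² = (-24 + (2 + 6))² = (-24 + 8)² = (-16)² = 256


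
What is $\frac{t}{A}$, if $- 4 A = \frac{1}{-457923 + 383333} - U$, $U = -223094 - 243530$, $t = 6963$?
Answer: $- \frac{692493560}{11601828053} \approx -0.059688$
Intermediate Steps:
$U = -466624$
$A = - \frac{34805484159}{298360}$ ($A = - \frac{\frac{1}{-457923 + 383333} - -466624}{4} = - \frac{\frac{1}{-74590} + 466624}{4} = - \frac{- \frac{1}{74590} + 466624}{4} = \left(- \frac{1}{4}\right) \frac{34805484159}{74590} = - \frac{34805484159}{298360} \approx -1.1666 \cdot 10^{5}$)
$\frac{t}{A} = \frac{6963}{- \frac{34805484159}{298360}} = 6963 \left(- \frac{298360}{34805484159}\right) = - \frac{692493560}{11601828053}$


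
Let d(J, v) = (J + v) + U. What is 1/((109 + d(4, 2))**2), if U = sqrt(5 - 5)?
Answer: 1/13225 ≈ 7.5614e-5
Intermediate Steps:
U = 0 (U = sqrt(0) = 0)
d(J, v) = J + v (d(J, v) = (J + v) + 0 = J + v)
1/((109 + d(4, 2))**2) = 1/((109 + (4 + 2))**2) = 1/((109 + 6)**2) = 1/(115**2) = 1/13225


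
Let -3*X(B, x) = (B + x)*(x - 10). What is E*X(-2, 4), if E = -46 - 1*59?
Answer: -420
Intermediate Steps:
X(B, x) = -(-10 + x)*(B + x)/3 (X(B, x) = -(B + x)*(x - 10)/3 = -(B + x)*(-10 + x)/3 = -(-10 + x)*(B + x)/3)
E = -105 (E = -46 - 59 = -105)
E*X(-2, 4) = -105*(-1/3*4**2 + (10/3)*(-2) + (10/3)*4 - 1/3*(-2)*4) = -105*(-1/3*16 - 20/3 + 40/3 + 8/3) = -105*(-16/3 - 20/3 + 40/3 + 8/3) = -105*4 = -420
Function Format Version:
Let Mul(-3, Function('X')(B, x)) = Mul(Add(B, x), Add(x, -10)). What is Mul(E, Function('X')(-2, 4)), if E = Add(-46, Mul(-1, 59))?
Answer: -420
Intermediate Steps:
Function('X')(B, x) = Mul(Rational(-1, 3), Add(-10, x), Add(B, x)) (Function('X')(B, x) = Mul(Rational(-1, 3), Mul(Add(B, x), Add(x, -10))) = Mul(Rational(-1, 3), Mul(Add(B, x), Add(-10, x))) = Mul(Rational(-1, 3), Mul(Add(-10, x), Add(B, x))) = Mul(Rational(-1, 3), Add(-10, x), Add(B, x)))
E = -105 (E = Add(-46, -59) = -105)
Mul(E, Function('X')(-2, 4)) = Mul(-105, Add(Mul(Rational(-1, 3), Pow(4, 2)), Mul(Rational(10, 3), -2), Mul(Rational(10, 3), 4), Mul(Rational(-1, 3), -2, 4))) = Mul(-105, Add(Mul(Rational(-1, 3), 16), Rational(-20, 3), Rational(40, 3), Rational(8, 3))) = Mul(-105, Add(Rational(-16, 3), Rational(-20, 3), Rational(40, 3), Rational(8, 3))) = Mul(-105, 4) = -420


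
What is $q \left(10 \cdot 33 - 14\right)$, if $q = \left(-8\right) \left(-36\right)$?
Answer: $91008$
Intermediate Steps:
$q = 288$
$q \left(10 \cdot 33 - 14\right) = 288 \left(10 \cdot 33 - 14\right) = 288 \left(330 - 14\right) = 288 \cdot 316 = 91008$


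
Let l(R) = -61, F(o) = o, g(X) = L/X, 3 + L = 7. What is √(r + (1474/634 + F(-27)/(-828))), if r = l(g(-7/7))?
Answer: I*√12469425459/14582 ≈ 7.6578*I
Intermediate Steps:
L = 4 (L = -3 + 7 = 4)
g(X) = 4/X
r = -61
√(r + (1474/634 + F(-27)/(-828))) = √(-61 + (1474/634 - 27/(-828))) = √(-61 + (1474*(1/634) - 27*(-1/828))) = √(-61 + (737/317 + 3/92)) = √(-61 + 68755/29164) = √(-1710249/29164) = I*√12469425459/14582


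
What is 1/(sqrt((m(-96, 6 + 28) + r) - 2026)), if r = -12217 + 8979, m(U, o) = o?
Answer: -I*sqrt(5230)/5230 ≈ -0.013828*I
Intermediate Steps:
r = -3238
1/(sqrt((m(-96, 6 + 28) + r) - 2026)) = 1/(sqrt(((6 + 28) - 3238) - 2026)) = 1/(sqrt((34 - 3238) - 2026)) = 1/(sqrt(-3204 - 2026)) = 1/(sqrt(-5230)) = 1/(I*sqrt(5230)) = -I*sqrt(5230)/5230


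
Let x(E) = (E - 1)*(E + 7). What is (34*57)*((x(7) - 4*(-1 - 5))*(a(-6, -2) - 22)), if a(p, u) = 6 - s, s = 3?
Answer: -3976776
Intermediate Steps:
x(E) = (-1 + E)*(7 + E)
a(p, u) = 3 (a(p, u) = 6 - 1*3 = 6 - 3 = 3)
(34*57)*((x(7) - 4*(-1 - 5))*(a(-6, -2) - 22)) = (34*57)*(((-7 + 7² + 6*7) - 4*(-1 - 5))*(3 - 22)) = 1938*(((-7 + 49 + 42) - 4*(-6))*(-19)) = 1938*((84 + 24)*(-19)) = 1938*(108*(-19)) = 1938*(-2052) = -3976776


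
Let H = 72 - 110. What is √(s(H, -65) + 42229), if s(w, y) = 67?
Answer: 2*√10574 ≈ 205.66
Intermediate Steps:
H = -38
√(s(H, -65) + 42229) = √(67 + 42229) = √42296 = 2*√10574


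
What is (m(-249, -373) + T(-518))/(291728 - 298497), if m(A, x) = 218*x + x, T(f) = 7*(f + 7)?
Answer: 85264/6769 ≈ 12.596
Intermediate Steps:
T(f) = 49 + 7*f (T(f) = 7*(7 + f) = 49 + 7*f)
m(A, x) = 219*x
(m(-249, -373) + T(-518))/(291728 - 298497) = (219*(-373) + (49 + 7*(-518)))/(291728 - 298497) = (-81687 + (49 - 3626))/(-6769) = (-81687 - 3577)*(-1/6769) = -85264*(-1/6769) = 85264/6769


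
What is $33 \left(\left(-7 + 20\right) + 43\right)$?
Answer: $1848$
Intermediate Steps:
$33 \left(\left(-7 + 20\right) + 43\right) = 33 \left(13 + 43\right) = 33 \cdot 56 = 1848$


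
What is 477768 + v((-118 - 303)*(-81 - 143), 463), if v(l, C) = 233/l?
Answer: 45055433705/94304 ≈ 4.7777e+5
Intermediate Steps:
477768 + v((-118 - 303)*(-81 - 143), 463) = 477768 + 233/(((-118 - 303)*(-81 - 143))) = 477768 + 233/((-421*(-224))) = 477768 + 233/94304 = 45055433705/94304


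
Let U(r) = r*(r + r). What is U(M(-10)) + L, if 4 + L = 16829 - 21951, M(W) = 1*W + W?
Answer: -4326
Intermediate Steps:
M(W) = 2*W (M(W) = W + W = 2*W)
U(r) = 2*r**2 (U(r) = r*(2*r) = 2*r**2)
L = -5126 (L = -4 + (16829 - 21951) = -4 - 5122 = -5126)
U(M(-10)) + L = 2*(2*(-10))**2 - 5126 = 2*(-20)**2 - 5126 = 2*400 - 5126 = 800 - 5126 = -4326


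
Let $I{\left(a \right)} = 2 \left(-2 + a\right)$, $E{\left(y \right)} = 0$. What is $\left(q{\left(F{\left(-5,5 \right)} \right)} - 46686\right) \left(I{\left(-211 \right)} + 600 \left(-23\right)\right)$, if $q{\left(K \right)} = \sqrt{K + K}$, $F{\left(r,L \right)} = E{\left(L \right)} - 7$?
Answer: $664155036 - 14226 i \sqrt{14} \approx 6.6416 \cdot 10^{8} - 53229.0 i$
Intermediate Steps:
$I{\left(a \right)} = -4 + 2 a$
$F{\left(r,L \right)} = -7$ ($F{\left(r,L \right)} = 0 - 7 = -7$)
$q{\left(K \right)} = \sqrt{2} \sqrt{K}$ ($q{\left(K \right)} = \sqrt{2 K} = \sqrt{2} \sqrt{K}$)
$\left(q{\left(F{\left(-5,5 \right)} \right)} - 46686\right) \left(I{\left(-211 \right)} + 600 \left(-23\right)\right) = \left(\sqrt{2} \sqrt{-7} - 46686\right) \left(\left(-4 + 2 \left(-211\right)\right) + 600 \left(-23\right)\right) = \left(\sqrt{2} i \sqrt{7} - 46686\right) \left(\left(-4 - 422\right) - 13800\right) = \left(i \sqrt{14} - 46686\right) \left(-426 - 13800\right) = \left(-46686 + i \sqrt{14}\right) \left(-14226\right) = 664155036 - 14226 i \sqrt{14}$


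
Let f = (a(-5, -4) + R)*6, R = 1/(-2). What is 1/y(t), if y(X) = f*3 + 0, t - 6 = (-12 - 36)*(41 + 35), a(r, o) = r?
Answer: -1/99 ≈ -0.010101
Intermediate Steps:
R = -½ ≈ -0.50000
f = -33 (f = (-5 - ½)*6 = -11/2*6 = -33)
t = -3642 (t = 6 + (-12 - 36)*(41 + 35) = 6 - 48*76 = 6 - 3648 = -3642)
y(X) = -99 (y(X) = -33*3 + 0 = -99 + 0 = -99)
1/y(t) = 1/(-99) = -1/99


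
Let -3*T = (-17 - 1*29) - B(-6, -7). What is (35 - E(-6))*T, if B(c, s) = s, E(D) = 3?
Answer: 416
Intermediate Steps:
T = 13 (T = -((-17 - 1*29) - 1*(-7))/3 = -((-17 - 29) + 7)/3 = -(-46 + 7)/3 = -⅓*(-39) = 13)
(35 - E(-6))*T = (35 - 1*3)*13 = (35 - 3)*13 = 32*13 = 416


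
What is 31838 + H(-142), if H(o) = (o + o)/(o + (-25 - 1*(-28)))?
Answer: 4425766/139 ≈ 31840.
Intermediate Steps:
H(o) = 2*o/(3 + o) (H(o) = (2*o)/(o + (-25 + 28)) = (2*o)/(o + 3) = (2*o)/(3 + o) = 2*o/(3 + o))
31838 + H(-142) = 31838 + 2*(-142)/(3 - 142) = 31838 + 2*(-142)/(-139) = 31838 + 2*(-142)*(-1/139) = 31838 + 284/139 = 4425766/139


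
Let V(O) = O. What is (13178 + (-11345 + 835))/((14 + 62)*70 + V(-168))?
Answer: 29/56 ≈ 0.51786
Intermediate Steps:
(13178 + (-11345 + 835))/((14 + 62)*70 + V(-168)) = (13178 + (-11345 + 835))/((14 + 62)*70 - 168) = (13178 - 10510)/(76*70 - 168) = 2668/(5320 - 168) = 2668/5152 = 2668*(1/5152) = 29/56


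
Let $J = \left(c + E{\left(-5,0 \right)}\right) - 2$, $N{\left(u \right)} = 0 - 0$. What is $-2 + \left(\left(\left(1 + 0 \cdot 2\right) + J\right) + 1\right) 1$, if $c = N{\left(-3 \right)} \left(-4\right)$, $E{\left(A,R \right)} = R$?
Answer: $-2$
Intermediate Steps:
$N{\left(u \right)} = 0$ ($N{\left(u \right)} = 0 + 0 = 0$)
$c = 0$ ($c = 0 \left(-4\right) = 0$)
$J = -2$ ($J = \left(0 + 0\right) - 2 = 0 - 2 = -2$)
$-2 + \left(\left(\left(1 + 0 \cdot 2\right) + J\right) + 1\right) 1 = -2 + \left(\left(\left(1 + 0 \cdot 2\right) - 2\right) + 1\right) 1 = -2 + \left(\left(\left(1 + 0\right) - 2\right) + 1\right) 1 = -2 + \left(\left(1 - 2\right) + 1\right) 1 = -2 + \left(-1 + 1\right) 1 = -2 + 0 \cdot 1 = -2 + 0 = -2$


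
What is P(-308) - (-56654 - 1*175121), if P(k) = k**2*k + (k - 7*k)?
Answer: -28984489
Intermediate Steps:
P(k) = k**3 - 6*k
P(-308) - (-56654 - 1*175121) = -308*(-6 + (-308)**2) - (-56654 - 1*175121) = -308*(-6 + 94864) - (-56654 - 175121) = -308*94858 - 1*(-231775) = -29216264 + 231775 = -28984489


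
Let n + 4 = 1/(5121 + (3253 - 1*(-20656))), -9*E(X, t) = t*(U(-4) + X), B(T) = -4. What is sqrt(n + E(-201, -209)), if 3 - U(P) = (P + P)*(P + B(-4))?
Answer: I*sqrt(46177144613330)/87090 ≈ 78.027*I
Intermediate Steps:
U(P) = 3 - 2*P*(-4 + P) (U(P) = 3 - (P + P)*(P - 4) = 3 - 2*P*(-4 + P))
E(X, t) = -t*(-61 + X)/9 (E(X, t) = -t*((3 - 2*(-4)**2 + 8*(-4)) + X)/9 = -t*((3 - 2*16 - 32) + X)/9 = -t*((3 - 32 - 32) + X)/9 = -t*(-61 + X)/9)
n = -116119/29030 (n = -4 + 1/(5121 + (3253 - 1*(-20656))) = -4 + 1/(5121 + (3253 + 20656)) = -4 + 1/(5121 + 23909) = -4 + 1/29030 = -116119/29030 ≈ -4.0000)
sqrt(n + E(-201, -209)) = sqrt(-116119/29030 + (1/9)*(-209)*(61 - 1*(-201))) = sqrt(-116119/29030 + (1/9)*(-209)*(61 + 201)) = sqrt(-116119/29030 + (1/9)*(-209)*262) = sqrt(-116119/29030 - 54758/9) = sqrt(-1590669811/261270) = I*sqrt(46177144613330)/87090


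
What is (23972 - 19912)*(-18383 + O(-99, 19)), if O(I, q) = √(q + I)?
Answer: -74634980 + 16240*I*√5 ≈ -7.4635e+7 + 36314.0*I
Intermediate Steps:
O(I, q) = √(I + q)
(23972 - 19912)*(-18383 + O(-99, 19)) = (23972 - 19912)*(-18383 + √(-99 + 19)) = 4060*(-18383 + √(-80)) = 4060*(-18383 + 4*I*√5) = -74634980 + 16240*I*√5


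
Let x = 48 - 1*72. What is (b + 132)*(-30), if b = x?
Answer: -3240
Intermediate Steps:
x = -24 (x = 48 - 72 = -24)
b = -24
(b + 132)*(-30) = (-24 + 132)*(-30) = 108*(-30) = -3240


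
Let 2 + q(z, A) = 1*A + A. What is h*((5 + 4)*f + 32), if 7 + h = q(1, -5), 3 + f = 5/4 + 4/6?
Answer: -1691/4 ≈ -422.75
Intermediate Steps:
q(z, A) = -2 + 2*A (q(z, A) = -2 + (1*A + A) = -2 + (A + A) = -2 + 2*A)
f = -13/12 (f = -3 + (5/4 + 4/6) = -3 + (5*(¼) + 4*(⅙)) = -3 + (5/4 + ⅔) = -3 + 23/12 = -13/12 ≈ -1.0833)
h = -19 (h = -7 + (-2 + 2*(-5)) = -7 + (-2 - 10) = -7 - 12 = -19)
h*((5 + 4)*f + 32) = -19*((5 + 4)*(-13/12) + 32) = -19*(9*(-13/12) + 32) = -19*(-39/4 + 32) = -19*89/4 = -1691/4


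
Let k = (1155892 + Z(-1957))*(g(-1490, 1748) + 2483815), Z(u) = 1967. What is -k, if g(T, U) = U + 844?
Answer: -2878908722613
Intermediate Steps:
g(T, U) = 844 + U
k = 2878908722613 (k = (1155892 + 1967)*((844 + 1748) + 2483815) = 1157859*(2592 + 2483815) = 1157859*2486407 = 2878908722613)
-k = -1*2878908722613 = -2878908722613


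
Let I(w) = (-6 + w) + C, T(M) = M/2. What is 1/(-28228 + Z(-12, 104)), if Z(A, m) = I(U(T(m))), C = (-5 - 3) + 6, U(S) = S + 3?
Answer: -1/28181 ≈ -3.5485e-5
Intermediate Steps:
T(M) = M/2 (T(M) = M*(½) = M/2)
U(S) = 3 + S
C = -2 (C = -8 + 6 = -2)
I(w) = -8 + w (I(w) = (-6 + w) - 2 = -8 + w)
Z(A, m) = -5 + m/2 (Z(A, m) = -8 + (3 + m/2) = -5 + m/2)
1/(-28228 + Z(-12, 104)) = 1/(-28228 + (-5 + (½)*104)) = 1/(-28228 + (-5 + 52)) = 1/(-28228 + 47) = 1/(-28181) = -1/28181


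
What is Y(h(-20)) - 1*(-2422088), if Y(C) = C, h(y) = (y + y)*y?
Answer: 2422888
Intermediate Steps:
h(y) = 2*y² (h(y) = (2*y)*y = 2*y²)
Y(h(-20)) - 1*(-2422088) = 2*(-20)² - 1*(-2422088) = 2*400 + 2422088 = 800 + 2422088 = 2422888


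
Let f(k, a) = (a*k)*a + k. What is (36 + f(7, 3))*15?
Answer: 1590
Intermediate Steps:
f(k, a) = k + k*a² (f(k, a) = k*a² + k = k + k*a²)
(36 + f(7, 3))*15 = (36 + 7*(1 + 3²))*15 = (36 + 7*(1 + 9))*15 = (36 + 7*10)*15 = (36 + 70)*15 = 106*15 = 1590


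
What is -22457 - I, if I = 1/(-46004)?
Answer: -1033111827/46004 ≈ -22457.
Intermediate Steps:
I = -1/46004 ≈ -2.1737e-5
-22457 - I = -22457 - 1*(-1/46004) = -22457 + 1/46004 = -1033111827/46004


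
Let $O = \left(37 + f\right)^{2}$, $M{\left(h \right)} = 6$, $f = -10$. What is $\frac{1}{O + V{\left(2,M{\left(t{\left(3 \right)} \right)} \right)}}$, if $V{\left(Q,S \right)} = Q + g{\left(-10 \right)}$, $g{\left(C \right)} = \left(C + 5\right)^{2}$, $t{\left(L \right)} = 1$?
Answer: $\frac{1}{756} \approx 0.0013228$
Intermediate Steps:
$g{\left(C \right)} = \left(5 + C\right)^{2}$
$V{\left(Q,S \right)} = 25 + Q$ ($V{\left(Q,S \right)} = Q + \left(5 - 10\right)^{2} = Q + \left(-5\right)^{2} = Q + 25 = 25 + Q$)
$O = 729$ ($O = \left(37 - 10\right)^{2} = 27^{2} = 729$)
$\frac{1}{O + V{\left(2,M{\left(t{\left(3 \right)} \right)} \right)}} = \frac{1}{729 + \left(25 + 2\right)} = \frac{1}{729 + 27} = \frac{1}{756}$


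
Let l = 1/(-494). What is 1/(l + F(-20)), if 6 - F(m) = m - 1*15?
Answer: 494/20253 ≈ 0.024391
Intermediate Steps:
F(m) = 21 - m (F(m) = 6 - (m - 1*15) = 6 - (m - 15) = 6 - (-15 + m) = 6 + (15 - m) = 21 - m)
l = -1/494 ≈ -0.0020243
1/(l + F(-20)) = 1/(-1/494 + (21 - 1*(-20))) = 1/(-1/494 + (21 + 20)) = 1/(-1/494 + 41) = 1/(20253/494) = 494/20253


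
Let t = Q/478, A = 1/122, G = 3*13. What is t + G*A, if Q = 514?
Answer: 40675/29158 ≈ 1.3950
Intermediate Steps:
G = 39
A = 1/122 ≈ 0.0081967
t = 257/239 (t = 514/478 = 514*(1/478) = 257/239 ≈ 1.0753)
t + G*A = 257/239 + 39*(1/122) = 257/239 + 39/122 = 40675/29158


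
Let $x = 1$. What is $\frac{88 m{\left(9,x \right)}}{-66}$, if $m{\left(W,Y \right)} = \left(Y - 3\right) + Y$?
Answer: $\frac{4}{3} \approx 1.3333$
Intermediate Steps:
$m{\left(W,Y \right)} = -3 + 2 Y$ ($m{\left(W,Y \right)} = \left(-3 + Y\right) + Y = -3 + 2 Y$)
$\frac{88 m{\left(9,x \right)}}{-66} = \frac{88 \left(-3 + 2 \cdot 1\right)}{-66} = 88 \left(-3 + 2\right) \left(- \frac{1}{66}\right) = 88 \left(-1\right) \left(- \frac{1}{66}\right) = \left(-88\right) \left(- \frac{1}{66}\right) = \frac{4}{3}$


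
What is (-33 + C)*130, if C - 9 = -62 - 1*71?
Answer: -20410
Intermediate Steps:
C = -124 (C = 9 + (-62 - 1*71) = 9 + (-62 - 71) = 9 - 133 = -124)
(-33 + C)*130 = (-33 - 124)*130 = -157*130 = -20410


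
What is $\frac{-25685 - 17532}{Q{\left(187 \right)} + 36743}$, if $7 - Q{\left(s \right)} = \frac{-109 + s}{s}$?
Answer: $- \frac{8081579}{6872172} \approx -1.176$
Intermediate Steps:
$Q{\left(s \right)} = 7 - \frac{-109 + s}{s}$
$\frac{-25685 - 17532}{Q{\left(187 \right)} + 36743} = \frac{-25685 - 17532}{\left(6 + \frac{109}{187}\right) + 36743} = - \frac{43217}{\left(6 + 109 \cdot \frac{1}{187}\right) + 36743} = - \frac{43217}{\left(6 + \frac{109}{187}\right) + 36743} = - \frac{43217}{\frac{1231}{187} + 36743} = - \frac{43217}{\frac{6872172}{187}} = \left(-43217\right) \frac{187}{6872172} = - \frac{8081579}{6872172}$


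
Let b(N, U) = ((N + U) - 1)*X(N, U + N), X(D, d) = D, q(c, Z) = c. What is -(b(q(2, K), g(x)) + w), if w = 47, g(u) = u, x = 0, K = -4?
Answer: -49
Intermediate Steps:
b(N, U) = N*(-1 + N + U) (b(N, U) = ((N + U) - 1)*N = (-1 + N + U)*N = N*(-1 + N + U))
-(b(q(2, K), g(x)) + w) = -(2*(-1 + 2 + 0) + 47) = -(2*1 + 47) = -(2 + 47) = -1*49 = -49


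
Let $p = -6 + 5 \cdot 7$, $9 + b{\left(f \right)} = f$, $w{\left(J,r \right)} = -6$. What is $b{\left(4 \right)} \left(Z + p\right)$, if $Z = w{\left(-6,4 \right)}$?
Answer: $-115$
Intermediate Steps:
$Z = -6$
$b{\left(f \right)} = -9 + f$
$p = 29$ ($p = -6 + 35 = 29$)
$b{\left(4 \right)} \left(Z + p\right) = \left(-9 + 4\right) \left(-6 + 29\right) = \left(-5\right) 23 = -115$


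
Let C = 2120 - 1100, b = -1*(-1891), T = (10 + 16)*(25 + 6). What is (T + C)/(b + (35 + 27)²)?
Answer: 1826/5735 ≈ 0.31840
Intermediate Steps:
T = 806 (T = 26*31 = 806)
b = 1891
C = 1020
(T + C)/(b + (35 + 27)²) = (806 + 1020)/(1891 + (35 + 27)²) = 1826/(1891 + 62²) = 1826/(1891 + 3844) = 1826/5735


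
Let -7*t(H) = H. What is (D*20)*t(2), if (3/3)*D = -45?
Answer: 1800/7 ≈ 257.14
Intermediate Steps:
D = -45
t(H) = -H/7
(D*20)*t(2) = (-45*20)*(-1/7*2) = -900*(-2/7) = 1800/7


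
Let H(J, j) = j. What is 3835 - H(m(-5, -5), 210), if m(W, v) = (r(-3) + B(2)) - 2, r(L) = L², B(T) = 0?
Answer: 3625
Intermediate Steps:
m(W, v) = 7 (m(W, v) = ((-3)² + 0) - 2 = (9 + 0) - 2 = 9 - 2 = 7)
3835 - H(m(-5, -5), 210) = 3835 - 1*210 = 3835 - 210 = 3625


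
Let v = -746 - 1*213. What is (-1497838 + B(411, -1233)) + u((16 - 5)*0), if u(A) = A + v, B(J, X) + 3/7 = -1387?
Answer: -10501291/7 ≈ -1.5002e+6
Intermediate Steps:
B(J, X) = -9712/7 (B(J, X) = -3/7 - 1387 = -9712/7)
v = -959 (v = -746 - 213 = -959)
u(A) = -959 + A (u(A) = A - 959 = -959 + A)
(-1497838 + B(411, -1233)) + u((16 - 5)*0) = (-1497838 - 9712/7) + (-959 + (16 - 5)*0) = -10494578/7 + (-959 + 11*0) = -10494578/7 + (-959 + 0) = -10494578/7 - 959 = -10501291/7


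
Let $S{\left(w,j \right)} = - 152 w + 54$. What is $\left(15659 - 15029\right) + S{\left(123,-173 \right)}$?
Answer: $-18012$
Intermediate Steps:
$S{\left(w,j \right)} = 54 - 152 w$
$\left(15659 - 15029\right) + S{\left(123,-173 \right)} = \left(15659 - 15029\right) + \left(54 - 18696\right) = 630 - 18642 = -18012$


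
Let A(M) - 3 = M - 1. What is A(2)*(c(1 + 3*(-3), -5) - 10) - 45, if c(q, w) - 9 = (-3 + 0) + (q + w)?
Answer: -113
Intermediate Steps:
c(q, w) = 6 + q + w (c(q, w) = 9 + ((-3 + 0) + (q + w)) = 9 + (-3 + (q + w)) = 9 + (-3 + q + w) = 6 + q + w)
A(M) = 2 + M (A(M) = 3 + (M - 1) = 3 + (-1 + M) = 2 + M)
A(2)*(c(1 + 3*(-3), -5) - 10) - 45 = (2 + 2)*((6 + (1 + 3*(-3)) - 5) - 10) - 45 = 4*((6 + (1 - 9) - 5) - 10) - 45 = 4*((6 - 8 - 5) - 10) - 45 = 4*(-7 - 10) - 45 = 4*(-17) - 45 = -68 - 45 = -113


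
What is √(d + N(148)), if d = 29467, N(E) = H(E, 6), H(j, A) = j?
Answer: √29615 ≈ 172.09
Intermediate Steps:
N(E) = E
√(d + N(148)) = √(29467 + 148) = √29615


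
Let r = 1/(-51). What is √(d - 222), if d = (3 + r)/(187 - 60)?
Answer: I*√9312254934/6477 ≈ 14.899*I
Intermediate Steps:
r = -1/51 ≈ -0.019608
d = 152/6477 (d = (3 - 1/51)/(187 - 60) = (152/51)/127 = (152/51)*(1/127) = 152/6477 ≈ 0.023468)
√(d - 222) = √(152/6477 - 222) = √(-1437742/6477) = I*√9312254934/6477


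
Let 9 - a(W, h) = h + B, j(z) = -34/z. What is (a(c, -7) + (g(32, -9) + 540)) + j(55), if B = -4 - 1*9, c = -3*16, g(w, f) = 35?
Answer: 33186/55 ≈ 603.38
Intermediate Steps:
c = -48
B = -13 (B = -4 - 9 = -13)
a(W, h) = 22 - h (a(W, h) = 9 - (h - 13) = 9 - (-13 + h) = 9 + (13 - h) = 22 - h)
(a(c, -7) + (g(32, -9) + 540)) + j(55) = ((22 - 1*(-7)) + (35 + 540)) - 34/55 = ((22 + 7) + 575) - 34*1/55 = (29 + 575) - 34/55 = 604 - 34/55 = 33186/55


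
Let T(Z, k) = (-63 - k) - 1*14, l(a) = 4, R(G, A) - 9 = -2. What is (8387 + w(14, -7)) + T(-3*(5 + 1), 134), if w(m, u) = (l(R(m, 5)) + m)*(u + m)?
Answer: 8302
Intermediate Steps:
R(G, A) = 7 (R(G, A) = 9 - 2 = 7)
w(m, u) = (4 + m)*(m + u) (w(m, u) = (4 + m)*(u + m) = (4 + m)*(m + u))
T(Z, k) = -77 - k (T(Z, k) = (-63 - k) - 14 = -77 - k)
(8387 + w(14, -7)) + T(-3*(5 + 1), 134) = (8387 + (14² + 4*14 + 4*(-7) + 14*(-7))) + (-77 - 1*134) = (8387 + (196 + 56 - 28 - 98)) + (-77 - 134) = (8387 + 126) - 211 = 8513 - 211 = 8302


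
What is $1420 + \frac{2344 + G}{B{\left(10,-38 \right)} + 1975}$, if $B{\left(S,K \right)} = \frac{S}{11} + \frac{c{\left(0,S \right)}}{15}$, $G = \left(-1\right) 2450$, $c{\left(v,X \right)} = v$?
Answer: $\frac{30862534}{21735} \approx 1419.9$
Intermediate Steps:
$G = -2450$
$B{\left(S,K \right)} = \frac{S}{11}$ ($B{\left(S,K \right)} = \frac{S}{11} + \frac{0}{15} = S \frac{1}{11} + 0 \cdot \frac{1}{15} = \frac{S}{11} + 0 = \frac{S}{11}$)
$1420 + \frac{2344 + G}{B{\left(10,-38 \right)} + 1975} = 1420 + \frac{2344 - 2450}{\frac{1}{11} \cdot 10 + 1975} = 1420 - \frac{106}{\frac{10}{11} + 1975} = 1420 - \frac{106}{\frac{21735}{11}} = 1420 - \frac{1166}{21735} = \frac{30862534}{21735}$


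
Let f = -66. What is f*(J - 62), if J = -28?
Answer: 5940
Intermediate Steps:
f*(J - 62) = -66*(-28 - 62) = -66*(-90) = 5940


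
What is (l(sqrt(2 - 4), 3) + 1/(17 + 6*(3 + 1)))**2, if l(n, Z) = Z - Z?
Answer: 1/1681 ≈ 0.00059488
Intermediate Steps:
l(n, Z) = 0
(l(sqrt(2 - 4), 3) + 1/(17 + 6*(3 + 1)))**2 = (0 + 1/(17 + 6*(3 + 1)))**2 = (0 + 1/(17 + 6*4))**2 = (0 + 1/(17 + 24))**2 = (0 + 1/41)**2 = (1/41)**2 = 1/1681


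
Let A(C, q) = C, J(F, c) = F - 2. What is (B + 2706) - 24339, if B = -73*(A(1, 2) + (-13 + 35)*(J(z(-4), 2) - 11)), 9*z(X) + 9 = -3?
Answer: 3940/3 ≈ 1313.3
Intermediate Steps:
z(X) = -4/3 (z(X) = -1 + (1/9)*(-3) = -1 - 1/3 = -4/3)
J(F, c) = -2 + F
B = 68839/3 (B = -73*(1 + (-13 + 35)*((-2 - 4/3) - 11)) = -73*(1 + 22*(-10/3 - 11)) = -73*(1 + 22*(-43/3)) = -73*(1 - 946/3) = -73*(-943/3) = 68839/3 ≈ 22946.)
(B + 2706) - 24339 = (68839/3 + 2706) - 24339 = 76957/3 - 24339 = 3940/3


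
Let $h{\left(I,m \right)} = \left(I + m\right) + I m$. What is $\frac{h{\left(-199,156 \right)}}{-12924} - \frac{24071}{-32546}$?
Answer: $\frac{661425553}{210312252} \approx 3.145$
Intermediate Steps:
$h{\left(I,m \right)} = I + m + I m$
$\frac{h{\left(-199,156 \right)}}{-12924} - \frac{24071}{-32546} = \frac{-199 + 156 - 31044}{-12924} - \frac{24071}{-32546} = \left(-199 + 156 - 31044\right) \left(- \frac{1}{12924}\right) - - \frac{24071}{32546} = \left(-31087\right) \left(- \frac{1}{12924}\right) + \frac{24071}{32546} = \frac{31087}{12924} + \frac{24071}{32546} = \frac{661425553}{210312252}$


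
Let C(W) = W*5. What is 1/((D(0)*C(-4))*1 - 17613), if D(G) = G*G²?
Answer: -1/17613 ≈ -5.6776e-5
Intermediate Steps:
D(G) = G³
C(W) = 5*W
1/((D(0)*C(-4))*1 - 17613) = 1/((0³*(5*(-4)))*1 - 17613) = 1/((0*(-20))*1 - 17613) = 1/(0*1 - 17613) = 1/(0 - 17613) = 1/(-17613) = -1/17613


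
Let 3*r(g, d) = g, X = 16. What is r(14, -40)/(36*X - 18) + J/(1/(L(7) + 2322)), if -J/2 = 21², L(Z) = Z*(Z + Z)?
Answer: -1786526273/837 ≈ -2.1344e+6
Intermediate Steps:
L(Z) = 2*Z² (L(Z) = Z*(2*Z) = 2*Z²)
r(g, d) = g/3
J = -882 (J = -2*21² = -2*441 = -882)
r(14, -40)/(36*X - 18) + J/(1/(L(7) + 2322)) = ((⅓)*14)/(36*16 - 18) - 882/(1/(2*7² + 2322)) = 14/(3*(576 - 18)) - 882/(1/(2*49 + 2322)) = (14/3)/558 - 882/(1/(98 + 2322)) = (14/3)*(1/558) - 882/(1/2420) = 7/837 - 882/1/2420 = 7/837 - 882*2420 = 7/837 - 2134440 = -1786526273/837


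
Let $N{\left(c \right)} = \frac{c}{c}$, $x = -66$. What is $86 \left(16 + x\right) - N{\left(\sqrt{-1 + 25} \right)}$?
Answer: $-4301$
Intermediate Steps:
$N{\left(c \right)} = 1$
$86 \left(16 + x\right) - N{\left(\sqrt{-1 + 25} \right)} = 86 \left(16 - 66\right) - 1 = 86 \left(-50\right) - 1 = -4300 - 1 = -4301$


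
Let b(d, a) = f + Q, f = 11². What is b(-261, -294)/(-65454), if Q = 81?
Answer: -101/32727 ≈ -0.0030861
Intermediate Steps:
f = 121
b(d, a) = 202 (b(d, a) = 121 + 81 = 202)
b(-261, -294)/(-65454) = 202/(-65454) = 202*(-1/65454) = -101/32727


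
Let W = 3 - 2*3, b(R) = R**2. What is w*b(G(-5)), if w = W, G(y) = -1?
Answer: -3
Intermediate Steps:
W = -3 (W = 3 - 6 = -3)
w = -3
w*b(G(-5)) = -3*(-1)**2 = -3*1 = -3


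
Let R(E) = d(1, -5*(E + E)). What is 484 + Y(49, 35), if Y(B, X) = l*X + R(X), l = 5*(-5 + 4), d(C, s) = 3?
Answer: 312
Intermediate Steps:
R(E) = 3
l = -5 (l = 5*(-1) = -5)
Y(B, X) = 3 - 5*X (Y(B, X) = -5*X + 3 = 3 - 5*X)
484 + Y(49, 35) = 484 + (3 - 5*35) = 484 + (3 - 175) = 484 - 172 = 312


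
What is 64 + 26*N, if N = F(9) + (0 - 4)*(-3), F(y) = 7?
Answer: 558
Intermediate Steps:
N = 19 (N = 7 + (0 - 4)*(-3) = 7 - 4*(-3) = 7 + 12 = 19)
64 + 26*N = 64 + 26*19 = 64 + 494 = 558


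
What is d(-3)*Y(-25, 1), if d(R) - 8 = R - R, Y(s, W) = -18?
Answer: -144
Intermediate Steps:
d(R) = 8 (d(R) = 8 + (R - R) = 8 + 0 = 8)
d(-3)*Y(-25, 1) = 8*(-18) = -144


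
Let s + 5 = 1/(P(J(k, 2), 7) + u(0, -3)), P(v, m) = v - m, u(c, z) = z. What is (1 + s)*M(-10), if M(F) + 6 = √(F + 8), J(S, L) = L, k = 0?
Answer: 99/4 - 33*I*√2/8 ≈ 24.75 - 5.8336*I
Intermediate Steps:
s = -41/8 (s = -5 + 1/((2 - 1*7) - 3) = -5 + 1/((2 - 7) - 3) = -5 + 1/(-5 - 3) = -5 + 1/(-8) = -5 - ⅛ = -41/8 ≈ -5.1250)
M(F) = -6 + √(8 + F) (M(F) = -6 + √(F + 8) = -6 + √(8 + F))
(1 + s)*M(-10) = (1 - 41/8)*(-6 + √(8 - 10)) = -33*(-6 + √(-2))/8 = -33*(-6 + I*√2)/8 = 99/4 - 33*I*√2/8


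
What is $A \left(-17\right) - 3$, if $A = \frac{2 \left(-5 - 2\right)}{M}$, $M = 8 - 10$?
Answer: $-122$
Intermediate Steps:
$M = -2$ ($M = 8 - 10 = -2$)
$A = 7$ ($A = \frac{2 \left(-5 - 2\right)}{-2} = 2 \left(-7\right) \left(- \frac{1}{2}\right) = \left(-14\right) \left(- \frac{1}{2}\right) = 7$)
$A \left(-17\right) - 3 = 7 \left(-17\right) - 3 = -119 - 3 = -122$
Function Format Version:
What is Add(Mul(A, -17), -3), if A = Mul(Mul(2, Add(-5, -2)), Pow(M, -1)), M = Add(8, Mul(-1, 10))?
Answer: -122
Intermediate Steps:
M = -2 (M = Add(8, -10) = -2)
A = 7 (A = Mul(Mul(2, Add(-5, -2)), Pow(-2, -1)) = Mul(Mul(2, -7), Rational(-1, 2)) = Mul(-14, Rational(-1, 2)) = 7)
Add(Mul(A, -17), -3) = Add(Mul(7, -17), -3) = Add(-119, -3) = -122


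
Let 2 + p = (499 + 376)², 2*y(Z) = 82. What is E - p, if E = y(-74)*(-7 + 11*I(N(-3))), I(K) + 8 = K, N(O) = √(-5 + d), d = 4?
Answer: -769518 + 451*I ≈ -7.6952e+5 + 451.0*I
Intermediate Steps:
N(O) = I (N(O) = √(-5 + 4) = √(-1) = I)
I(K) = -8 + K
y(Z) = 41 (y(Z) = (½)*82 = 41)
p = 765623 (p = -2 + (499 + 376)² = -2 + 875² = -2 + 765625 = 765623)
E = -3895 + 451*I (E = 41*(-7 + 11*(-8 + I)) = 41*(-7 + (-88 + 11*I)) = 41*(-95 + 11*I) = -3895 + 451*I ≈ -3895.0 + 451.0*I)
E - p = (-3895 + 451*I) - 1*765623 = (-3895 + 451*I) - 765623 = -769518 + 451*I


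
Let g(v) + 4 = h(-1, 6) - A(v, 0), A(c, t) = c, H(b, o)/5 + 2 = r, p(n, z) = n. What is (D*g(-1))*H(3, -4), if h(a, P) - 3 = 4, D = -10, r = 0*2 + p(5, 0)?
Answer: -600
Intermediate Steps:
r = 5 (r = 0*2 + 5 = 0 + 5 = 5)
H(b, o) = 15 (H(b, o) = -10 + 5*5 = -10 + 25 = 15)
h(a, P) = 7 (h(a, P) = 3 + 4 = 7)
g(v) = 3 - v (g(v) = -4 + (7 - v) = 3 - v)
(D*g(-1))*H(3, -4) = -10*(3 - 1*(-1))*15 = -10*(3 + 1)*15 = -10*4*15 = -40*15 = -600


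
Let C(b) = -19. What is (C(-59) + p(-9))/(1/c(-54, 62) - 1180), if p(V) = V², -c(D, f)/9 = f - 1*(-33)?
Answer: -53010/1008901 ≈ -0.052542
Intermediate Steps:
c(D, f) = -297 - 9*f (c(D, f) = -9*(f - 1*(-33)) = -9*(f + 33) = -9*(33 + f) = -297 - 9*f)
(C(-59) + p(-9))/(1/c(-54, 62) - 1180) = (-19 + (-9)²)/(1/(-297 - 9*62) - 1180) = (-19 + 81)/(1/(-297 - 558) - 1180) = 62/(1/(-855) - 1180) = 62/(-1/855 - 1180) = 62/(-1008901/855) = 62*(-855/1008901) = -53010/1008901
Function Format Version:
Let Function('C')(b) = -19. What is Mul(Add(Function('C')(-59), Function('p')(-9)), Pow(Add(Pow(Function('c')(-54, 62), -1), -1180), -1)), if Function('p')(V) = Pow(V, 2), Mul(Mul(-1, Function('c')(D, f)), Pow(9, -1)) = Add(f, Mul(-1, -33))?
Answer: Rational(-53010, 1008901) ≈ -0.052542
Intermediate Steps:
Function('c')(D, f) = Add(-297, Mul(-9, f)) (Function('c')(D, f) = Mul(-9, Add(f, Mul(-1, -33))) = Mul(-9, Add(f, 33)) = Mul(-9, Add(33, f)) = Add(-297, Mul(-9, f)))
Mul(Add(Function('C')(-59), Function('p')(-9)), Pow(Add(Pow(Function('c')(-54, 62), -1), -1180), -1)) = Mul(Add(-19, Pow(-9, 2)), Pow(Add(Pow(Add(-297, Mul(-9, 62)), -1), -1180), -1)) = Mul(Add(-19, 81), Pow(Add(Pow(Add(-297, -558), -1), -1180), -1)) = Mul(62, Pow(Add(Pow(-855, -1), -1180), -1)) = Mul(62, Pow(Add(Rational(-1, 855), -1180), -1)) = Mul(62, Pow(Rational(-1008901, 855), -1)) = Mul(62, Rational(-855, 1008901)) = Rational(-53010, 1008901)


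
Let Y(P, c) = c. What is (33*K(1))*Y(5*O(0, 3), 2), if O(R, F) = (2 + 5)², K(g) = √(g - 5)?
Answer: 132*I ≈ 132.0*I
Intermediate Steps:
K(g) = √(-5 + g)
O(R, F) = 49 (O(R, F) = 7² = 49)
(33*K(1))*Y(5*O(0, 3), 2) = (33*√(-5 + 1))*2 = (33*√(-4))*2 = (33*(2*I))*2 = (66*I)*2 = 132*I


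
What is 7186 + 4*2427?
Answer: 16894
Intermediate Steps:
7186 + 4*2427 = 7186 + 9708 = 16894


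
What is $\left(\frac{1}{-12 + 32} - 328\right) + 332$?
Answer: $\frac{81}{20} \approx 4.05$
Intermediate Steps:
$\left(\frac{1}{-12 + 32} - 328\right) + 332 = \left(\frac{1}{20} - 328\right) + 332 = - \frac{6559}{20} + 332 = \frac{81}{20}$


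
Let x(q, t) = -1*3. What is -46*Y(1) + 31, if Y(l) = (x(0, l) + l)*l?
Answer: 123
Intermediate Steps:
x(q, t) = -3
Y(l) = l*(-3 + l) (Y(l) = (-3 + l)*l = l*(-3 + l))
-46*Y(1) + 31 = -46*(-3 + 1) + 31 = -46*(-2) + 31 = 92 + 31 = 123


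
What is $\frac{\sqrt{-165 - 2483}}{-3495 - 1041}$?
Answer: $- \frac{i \sqrt{662}}{2268} \approx - 0.011345 i$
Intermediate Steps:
$\frac{\sqrt{-165 - 2483}}{-3495 - 1041} = \frac{\sqrt{-2648}}{-4536} = 2 i \sqrt{662} \left(- \frac{1}{4536}\right) = - \frac{i \sqrt{662}}{2268}$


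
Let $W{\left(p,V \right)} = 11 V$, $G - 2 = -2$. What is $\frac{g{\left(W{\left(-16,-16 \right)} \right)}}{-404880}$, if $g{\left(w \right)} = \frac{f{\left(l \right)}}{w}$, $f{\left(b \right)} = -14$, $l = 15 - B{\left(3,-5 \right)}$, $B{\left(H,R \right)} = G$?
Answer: $- \frac{1}{5089920} \approx -1.9647 \cdot 10^{-7}$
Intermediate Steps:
$G = 0$ ($G = 2 - 2 = 0$)
$B{\left(H,R \right)} = 0$
$l = 15$ ($l = 15 - 0 = 15 + 0 = 15$)
$g{\left(w \right)} = - \frac{14}{w}$
$\frac{g{\left(W{\left(-16,-16 \right)} \right)}}{-404880} = \frac{\left(-14\right) \frac{1}{11 \left(-16\right)}}{-404880} = - \frac{14}{-176} \left(- \frac{1}{404880}\right) = \left(-14\right) \left(- \frac{1}{176}\right) \left(- \frac{1}{404880}\right) = \frac{7}{88} \left(- \frac{1}{404880}\right) = - \frac{1}{5089920}$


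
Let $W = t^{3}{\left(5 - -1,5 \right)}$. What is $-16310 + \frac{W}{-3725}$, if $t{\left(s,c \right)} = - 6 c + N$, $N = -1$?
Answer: $- \frac{60724959}{3725} \approx -16302.0$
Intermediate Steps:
$t{\left(s,c \right)} = -1 - 6 c$ ($t{\left(s,c \right)} = - 6 c - 1 = -1 - 6 c$)
$W = -29791$ ($W = \left(-1 - 30\right)^{3} = \left(-31\right)^{3} = -29791$)
$-16310 + \frac{W}{-3725} = -16310 - \frac{29791}{-3725} = -16310 - - \frac{29791}{3725} = -16310 + \frac{29791}{3725} = - \frac{60724959}{3725}$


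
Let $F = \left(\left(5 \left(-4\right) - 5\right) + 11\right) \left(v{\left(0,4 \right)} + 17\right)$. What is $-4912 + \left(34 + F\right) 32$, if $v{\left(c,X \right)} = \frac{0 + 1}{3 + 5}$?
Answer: $-11496$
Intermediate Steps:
$v{\left(c,X \right)} = \frac{1}{8}$ ($v{\left(c,X \right)} = 1 \cdot \frac{1}{8} = \frac{1}{8}$)
$F = - \frac{959}{4}$ ($F = \left(\left(5 \left(-4\right) - 5\right) + 11\right) \left(\frac{1}{8} + 17\right) = \left(\left(-20 - 5\right) + 11\right) \frac{137}{8} = \left(-25 + 11\right) \frac{137}{8} = \left(-14\right) \frac{137}{8} = - \frac{959}{4} \approx -239.75$)
$-4912 + \left(34 + F\right) 32 = -4912 + \left(34 - \frac{959}{4}\right) 32 = -4912 - 6584 = -11496$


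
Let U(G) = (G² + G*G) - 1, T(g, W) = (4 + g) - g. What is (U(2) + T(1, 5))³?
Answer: 1331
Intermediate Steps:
T(g, W) = 4
U(G) = -1 + 2*G² (U(G) = (G² + G²) - 1 = 2*G² - 1 = -1 + 2*G²)
(U(2) + T(1, 5))³ = ((-1 + 2*2²) + 4)³ = ((-1 + 2*4) + 4)³ = ((-1 + 8) + 4)³ = (7 + 4)³ = 11³ = 1331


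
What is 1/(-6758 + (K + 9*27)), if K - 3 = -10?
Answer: -1/6522 ≈ -0.00015333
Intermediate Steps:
K = -7 (K = 3 - 10 = -7)
1/(-6758 + (K + 9*27)) = 1/(-6758 + (-7 + 9*27)) = 1/(-6758 + (-7 + 243)) = 1/(-6758 + 236) = 1/(-6522) = -1/6522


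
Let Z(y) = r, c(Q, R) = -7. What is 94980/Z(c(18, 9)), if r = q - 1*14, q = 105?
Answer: 94980/91 ≈ 1043.7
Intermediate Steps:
r = 91 (r = 105 - 1*14 = 105 - 14 = 91)
Z(y) = 91
94980/Z(c(18, 9)) = 94980/91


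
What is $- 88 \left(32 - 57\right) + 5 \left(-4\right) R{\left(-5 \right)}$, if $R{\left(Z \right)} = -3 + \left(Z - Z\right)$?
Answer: $2260$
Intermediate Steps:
$R{\left(Z \right)} = -3$ ($R{\left(Z \right)} = -3 + 0 = -3$)
$- 88 \left(32 - 57\right) + 5 \left(-4\right) R{\left(-5 \right)} = - 88 \left(32 - 57\right) + 5 \left(-4\right) \left(-3\right) = - 88 \left(32 - 57\right) - -60 = \left(-88\right) \left(-25\right) + 60 = 2200 + 60 = 2260$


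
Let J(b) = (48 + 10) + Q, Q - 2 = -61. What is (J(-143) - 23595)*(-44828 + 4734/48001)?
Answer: 50773497482024/48001 ≈ 1.0578e+9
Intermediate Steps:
Q = -59 (Q = 2 - 61 = -59)
J(b) = -1 (J(b) = (48 + 10) - 59 = 58 - 59 = -1)
(J(-143) - 23595)*(-44828 + 4734/48001) = (-1 - 23595)*(-44828 + 4734/48001) = -23596*(-44828 + 4734*(1/48001)) = -23596*(-44828 + 4734/48001) = -23596*(-2151784094/48001) = 50773497482024/48001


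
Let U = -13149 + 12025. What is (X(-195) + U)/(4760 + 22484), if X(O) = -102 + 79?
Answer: -1147/27244 ≈ -0.042101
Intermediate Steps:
X(O) = -23
U = -1124
(X(-195) + U)/(4760 + 22484) = (-23 - 1124)/(4760 + 22484) = -1147/27244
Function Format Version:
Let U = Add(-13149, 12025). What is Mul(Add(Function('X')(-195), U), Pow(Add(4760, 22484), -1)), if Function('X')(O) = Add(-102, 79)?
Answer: Rational(-1147, 27244) ≈ -0.042101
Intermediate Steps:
Function('X')(O) = -23
U = -1124
Mul(Add(Function('X')(-195), U), Pow(Add(4760, 22484), -1)) = Mul(Add(-23, -1124), Pow(Add(4760, 22484), -1)) = Mul(-1147, Pow(27244, -1)) = Mul(-1147, Rational(1, 27244)) = Rational(-1147, 27244)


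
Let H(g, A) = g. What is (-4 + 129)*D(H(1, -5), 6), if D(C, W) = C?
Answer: 125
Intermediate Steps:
(-4 + 129)*D(H(1, -5), 6) = (-4 + 129)*1 = 125*1 = 125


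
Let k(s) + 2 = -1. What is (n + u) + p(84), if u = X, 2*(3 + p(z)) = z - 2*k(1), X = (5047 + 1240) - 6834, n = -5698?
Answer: -6203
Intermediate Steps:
k(s) = -3 (k(s) = -2 - 1 = -3)
X = -547 (X = 6287 - 6834 = -547)
p(z) = z/2 (p(z) = -3 + (z - 2*(-3))/2 = -3 + (z + 6)/2 = -3 + (6 + z)/2 = -3 + (3 + z/2) = z/2)
u = -547
(n + u) + p(84) = (-5698 - 547) + (½)*84 = -6245 + 42 = -6203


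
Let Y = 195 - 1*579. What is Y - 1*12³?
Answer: -2112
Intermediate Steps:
Y = -384 (Y = 195 - 579 = -384)
Y - 1*12³ = -384 - 1*12³ = -384 - 1*1728 = -384 - 1728 = -2112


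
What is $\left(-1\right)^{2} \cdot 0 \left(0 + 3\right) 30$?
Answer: $0$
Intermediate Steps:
$\left(-1\right)^{2} \cdot 0 \left(0 + 3\right) 30 = 1 \cdot 0 \cdot 3 \cdot 30 = 1 \cdot 0 \cdot 30 = 0 \cdot 30 = 0$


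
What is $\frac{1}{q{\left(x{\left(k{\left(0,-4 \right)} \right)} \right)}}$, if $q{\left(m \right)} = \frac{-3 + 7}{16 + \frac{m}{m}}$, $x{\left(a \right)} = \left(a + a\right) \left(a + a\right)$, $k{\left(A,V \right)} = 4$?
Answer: $\frac{17}{4} \approx 4.25$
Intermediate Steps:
$x{\left(a \right)} = 4 a^{2}$ ($x{\left(a \right)} = 2 a 2 a = 4 a^{2}$)
$q{\left(m \right)} = \frac{4}{17}$ ($q{\left(m \right)} = \frac{4}{16 + 1} = \frac{4}{17}$)
$\frac{1}{q{\left(x{\left(k{\left(0,-4 \right)} \right)} \right)}} = \frac{1}{\frac{4}{17}} = \frac{17}{4}$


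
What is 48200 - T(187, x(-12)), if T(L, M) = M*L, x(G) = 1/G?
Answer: 578587/12 ≈ 48216.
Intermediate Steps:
T(L, M) = L*M
48200 - T(187, x(-12)) = 48200 - 187/(-12) = 48200 - 187*(-1)/12 = 48200 - 1*(-187/12) = 48200 + 187/12 = 578587/12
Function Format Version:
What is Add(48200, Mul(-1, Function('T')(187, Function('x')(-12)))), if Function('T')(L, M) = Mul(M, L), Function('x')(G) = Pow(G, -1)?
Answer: Rational(578587, 12) ≈ 48216.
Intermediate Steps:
Function('T')(L, M) = Mul(L, M)
Add(48200, Mul(-1, Function('T')(187, Function('x')(-12)))) = Add(48200, Mul(-1, Mul(187, Pow(-12, -1)))) = Add(48200, Mul(-1, Mul(187, Rational(-1, 12)))) = Add(48200, Mul(-1, Rational(-187, 12))) = Add(48200, Rational(187, 12)) = Rational(578587, 12)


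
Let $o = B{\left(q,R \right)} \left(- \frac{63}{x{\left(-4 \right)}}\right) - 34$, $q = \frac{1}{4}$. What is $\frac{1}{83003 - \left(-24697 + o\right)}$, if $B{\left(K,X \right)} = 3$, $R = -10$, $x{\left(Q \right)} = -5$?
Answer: $\frac{5}{538481} \approx 9.2854 \cdot 10^{-6}$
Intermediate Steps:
$q = \frac{1}{4} \approx 0.25$
$o = \frac{19}{5}$ ($o = 3 \left(- \frac{63}{-5}\right) - 34 = 3 \left(\left(-63\right) \left(- \frac{1}{5}\right)\right) - 34 = 3 \cdot \frac{63}{5} - 34 = \frac{189}{5} - 34 = \frac{19}{5} \approx 3.8$)
$\frac{1}{83003 - \left(-24697 + o\right)} = \frac{1}{83003 + \left(24697 - \frac{19}{5}\right)} = \frac{1}{83003 + \frac{123466}{5}} = \frac{1}{\frac{538481}{5}} = \frac{5}{538481}$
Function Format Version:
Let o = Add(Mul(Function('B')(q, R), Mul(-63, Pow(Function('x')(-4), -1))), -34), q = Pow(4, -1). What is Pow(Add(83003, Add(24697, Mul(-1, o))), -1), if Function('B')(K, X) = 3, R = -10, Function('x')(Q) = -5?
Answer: Rational(5, 538481) ≈ 9.2854e-6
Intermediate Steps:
q = Rational(1, 4) ≈ 0.25000
o = Rational(19, 5) (o = Add(Mul(3, Mul(-63, Pow(-5, -1))), -34) = Add(Mul(3, Mul(-63, Rational(-1, 5))), -34) = Add(Mul(3, Rational(63, 5)), -34) = Add(Rational(189, 5), -34) = Rational(19, 5) ≈ 3.8000)
Pow(Add(83003, Add(24697, Mul(-1, o))), -1) = Pow(Add(83003, Add(24697, Mul(-1, Rational(19, 5)))), -1) = Pow(Add(83003, Add(24697, Rational(-19, 5))), -1) = Pow(Add(83003, Rational(123466, 5)), -1) = Pow(Rational(538481, 5), -1) = Rational(5, 538481)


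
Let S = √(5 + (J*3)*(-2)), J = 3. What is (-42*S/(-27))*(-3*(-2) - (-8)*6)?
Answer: 84*I*√13 ≈ 302.87*I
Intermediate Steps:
S = I*√13 (S = √(5 + (3*3)*(-2)) = √(5 + 9*(-2)) = √(5 - 18) = √(-13) = I*√13 ≈ 3.6056*I)
(-42*S/(-27))*(-3*(-2) - (-8)*6) = (-42*I*√13/(-27))*(-3*(-2) - (-8)*6) = (-42*I*√13*(-1)/27)*(6 - 1*(-48)) = (-(-14)*I*√13/9)*(6 + 48) = (14*I*√13/9)*54 = 84*I*√13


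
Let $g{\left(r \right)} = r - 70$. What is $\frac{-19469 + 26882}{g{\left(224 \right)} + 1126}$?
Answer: $\frac{7413}{1280} \approx 5.7914$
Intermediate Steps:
$g{\left(r \right)} = -70 + r$
$\frac{-19469 + 26882}{g{\left(224 \right)} + 1126} = \frac{-19469 + 26882}{\left(-70 + 224\right) + 1126} = \frac{7413}{154 + 1126} = \frac{7413}{1280}$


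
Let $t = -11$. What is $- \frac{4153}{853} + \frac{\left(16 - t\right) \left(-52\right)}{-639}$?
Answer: $- \frac{161795}{60563} \approx -2.6715$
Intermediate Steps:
$- \frac{4153}{853} + \frac{\left(16 - t\right) \left(-52\right)}{-639} = - \frac{4153}{853} + \frac{\left(16 - -11\right) \left(-52\right)}{-639} = \left(-4153\right) \frac{1}{853} + \left(16 + 11\right) \left(-52\right) \left(- \frac{1}{639}\right) = - \frac{4153}{853} + 27 \left(-52\right) \left(- \frac{1}{639}\right) = - \frac{4153}{853} - - \frac{156}{71} = - \frac{4153}{853} + \frac{156}{71} = - \frac{161795}{60563}$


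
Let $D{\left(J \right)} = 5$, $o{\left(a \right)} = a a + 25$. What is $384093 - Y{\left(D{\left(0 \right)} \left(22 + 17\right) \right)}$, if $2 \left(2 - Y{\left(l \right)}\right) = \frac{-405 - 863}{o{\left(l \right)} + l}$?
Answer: $\frac{14689559661}{38245} \approx 3.8409 \cdot 10^{5}$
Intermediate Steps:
$o{\left(a \right)} = 25 + a^{2}$ ($o{\left(a \right)} = a^{2} + 25 = 25 + a^{2}$)
$Y{\left(l \right)} = 2 + \frac{634}{25 + l + l^{2}}$ ($Y{\left(l \right)} = 2 - \frac{\left(-405 - 863\right) \frac{1}{\left(25 + l^{2}\right) + l}}{2} = 2 - \frac{\left(-1268\right) \frac{1}{25 + l + l^{2}}}{2} = 2 + \frac{634}{25 + l + l^{2}}$)
$384093 - Y{\left(D{\left(0 \right)} \left(22 + 17\right) \right)} = 384093 - \frac{2 \left(342 + 5 \left(22 + 17\right) + \left(5 \left(22 + 17\right)\right)^{2}\right)}{25 + 5 \left(22 + 17\right) + \left(5 \left(22 + 17\right)\right)^{2}} = 384093 - \frac{2 \left(342 + 5 \cdot 39 + \left(5 \cdot 39\right)^{2}\right)}{25 + 5 \cdot 39 + \left(5 \cdot 39\right)^{2}} = 384093 - \frac{2 \left(342 + 195 + 195^{2}\right)}{25 + 195 + 195^{2}} = 384093 - \frac{2 \left(342 + 195 + 38025\right)}{25 + 195 + 38025} = 384093 - 2 \cdot \frac{1}{38245} \cdot 38562 = 384093 - \frac{77124}{38245} = \frac{14689559661}{38245}$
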